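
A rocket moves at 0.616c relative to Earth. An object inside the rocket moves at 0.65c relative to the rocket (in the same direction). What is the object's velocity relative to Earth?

u = (u' + v)/(1 + u'v/c²)
Numerator: 0.65 + 0.616 = 1.266
Denominator: 1 + 0.4004 = 1.4004
u = 1.266/1.4004 = 0.9040c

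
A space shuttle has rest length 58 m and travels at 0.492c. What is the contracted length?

Proper length L₀ = 58 m
γ = 1/√(1 - 0.492²) = 1.14864
L = L₀/γ = 58/1.14864 = 50.49 m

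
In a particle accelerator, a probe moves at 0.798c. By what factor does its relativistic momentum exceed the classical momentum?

p_rel = γmv, p_class = mv
Ratio = γ = 1/√(1 - 0.798²)
= 1/√(0.363196) = 1.659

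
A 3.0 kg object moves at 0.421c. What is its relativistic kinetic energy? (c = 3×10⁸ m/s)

γ = 1/√(1 - 0.421²) = 1.10246
γ - 1 = 0.10246
KE = (γ-1)mc² = 0.10246 × 3.0 × (3×10⁸)² = 2.766×10¹⁶ J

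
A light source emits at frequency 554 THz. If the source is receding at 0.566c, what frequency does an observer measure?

β = v/c = 0.566
(1-β)/(1+β) = 0.434/1.566 = 0.2771
Doppler factor = √(0.2771) = 0.5264
f_obs = 554 × 0.5264 = 291.6 THz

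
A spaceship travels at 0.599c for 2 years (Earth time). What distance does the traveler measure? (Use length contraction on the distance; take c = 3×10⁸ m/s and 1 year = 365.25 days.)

Earth distance: d = v × t = 0.599c × 2 yr = 1.1342×10¹⁶ m
γ = 1.2488
d' = d/γ = 1.1342×10¹⁶/1.2488 = 9.082×10¹⁵ m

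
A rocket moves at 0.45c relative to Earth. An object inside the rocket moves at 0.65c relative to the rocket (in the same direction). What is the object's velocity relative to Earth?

u = (u' + v)/(1 + u'v/c²)
Numerator: 0.65 + 0.45 = 1.1
Denominator: 1 + 0.2925 = 1.2925
u = 1.1/1.2925 = 0.8511c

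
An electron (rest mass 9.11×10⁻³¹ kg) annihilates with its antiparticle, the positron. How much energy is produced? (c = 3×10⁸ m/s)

Both particles have the same rest mass, so total mass = 2m
E = 2m·c² = 2 × 9.11×10⁻³¹ × (3×10⁸)²
= 2 × 9.11×10⁻³¹ × 9×10¹⁶
= 1.640×10⁻¹³ J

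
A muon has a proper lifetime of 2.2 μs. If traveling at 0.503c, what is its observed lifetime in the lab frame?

Proper lifetime τ₀ = 2.2 μs
γ = 1/√(1 - 0.503²) = 1.157
τ = γτ₀ = 1.157 × 2.2 μs = 2.545 μs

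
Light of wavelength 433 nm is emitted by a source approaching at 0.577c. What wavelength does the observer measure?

β = 0.577
Wavelength Doppler factor = √(0.423/1.577) = √(0.2682) = 0.5179
λ_obs = 433 × 0.5179 = 224.3 nm (blueshift)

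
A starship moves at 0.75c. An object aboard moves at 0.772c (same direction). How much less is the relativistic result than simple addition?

Classical: u' + v = 0.772 + 0.75 = 1.522c
Relativistic: u = (0.772 + 0.75)/(1 + 0.579) = 1.522/1.579 = 0.9639c
Difference: 1.522 - 0.9639 = 0.5581c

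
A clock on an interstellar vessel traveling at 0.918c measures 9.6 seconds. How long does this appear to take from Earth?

Proper time Δt₀ = 9.6 seconds
γ = 1/√(1 - 0.918²) = 2.522
Δt = γΔt₀ = 2.522 × 9.6 = 24.21 seconds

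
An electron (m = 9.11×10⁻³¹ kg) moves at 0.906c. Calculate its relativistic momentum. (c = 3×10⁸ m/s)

γ = 1/√(1 - 0.906²) = 2.3625
v = 0.906 × 3×10⁸ = 2.718×10⁸ m/s
p = γmv = 2.3625 × 9.11×10⁻³¹ × 2.718×10⁸ = 5.850×10⁻²² kg·m/s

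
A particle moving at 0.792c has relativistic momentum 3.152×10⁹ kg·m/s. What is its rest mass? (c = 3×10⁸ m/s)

γ = 1/√(1 - 0.792²) = 1.638
v = 0.792 × 3×10⁸ = 2.376×10⁸ m/s
m = p/(γv) = 3.152×10⁹/(1.638 × 2.376×10⁸) = 8.099 kg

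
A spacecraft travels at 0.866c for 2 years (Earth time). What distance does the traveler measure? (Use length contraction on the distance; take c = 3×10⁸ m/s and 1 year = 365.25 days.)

Earth distance: d = v × t = 0.866c × 2 yr = 1.6397×10¹⁶ m
γ = 1.9998
d' = d/γ = 1.6397×10¹⁶/1.9998 = 8.199×10¹⁵ m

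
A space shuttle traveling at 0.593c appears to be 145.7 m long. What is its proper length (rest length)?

Contracted length L = 145.7 m
γ = 1/√(1 - 0.593²) = 1.2419
L₀ = γL = 1.2419 × 145.7 = 180.9 m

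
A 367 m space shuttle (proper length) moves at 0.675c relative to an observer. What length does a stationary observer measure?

Proper length L₀ = 367 m
γ = 1/√(1 - 0.675²) = 1.355
L = L₀/γ = 367/1.355 = 270.8 m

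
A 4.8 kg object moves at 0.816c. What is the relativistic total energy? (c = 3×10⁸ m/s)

γ = 1/√(1 - 0.816²) = 1.7299
mc² = 4.8 × (3×10⁸)² = 4.320×10¹⁷ J
E = γmc² = 1.7299 × 4.320×10¹⁷ = 7.473×10¹⁷ J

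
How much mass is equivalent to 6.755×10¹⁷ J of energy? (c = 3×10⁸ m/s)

From E = mc², we get m = E/c²
c² = (3×10⁸)² = 9×10¹⁶ m²/s²
m = 6.755×10¹⁷ / 9×10¹⁶ = 7.506 kg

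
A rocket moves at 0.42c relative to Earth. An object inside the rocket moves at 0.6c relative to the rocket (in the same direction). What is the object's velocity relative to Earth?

u = (u' + v)/(1 + u'v/c²)
Numerator: 0.6 + 0.42 = 1.02
Denominator: 1 + 0.252 = 1.252
u = 1.02/1.252 = 0.8147c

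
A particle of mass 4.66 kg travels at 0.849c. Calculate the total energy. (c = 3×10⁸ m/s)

γ = 1/√(1 - 0.849²) = 1.8925
mc² = 4.66 × (3×10⁸)² = 4.194×10¹⁷ J
E = γmc² = 1.8925 × 4.194×10¹⁷ = 7.937×10¹⁷ J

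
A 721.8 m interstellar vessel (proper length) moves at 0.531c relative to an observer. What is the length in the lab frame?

Proper length L₀ = 721.8 m
γ = 1/√(1 - 0.531²) = 1.1801
L = L₀/γ = 721.8/1.1801 = 611.6 m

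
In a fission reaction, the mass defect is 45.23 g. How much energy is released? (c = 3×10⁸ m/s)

Convert mass defect: Δm = 45.23 g = 0.04523 kg
E = Δm·c² = 0.04523 × (3×10⁸)²
= 0.04523 × 9×10¹⁶ = 4.071×10¹⁵ J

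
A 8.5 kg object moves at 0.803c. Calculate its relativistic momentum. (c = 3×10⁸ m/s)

γ = 1/√(1 - 0.803²) = 1.678
v = 0.803 × 3×10⁸ = 2.409×10⁸ m/s
p = γmv = 1.678 × 8.5 × 2.409×10⁸ = 3.436×10⁹ kg·m/s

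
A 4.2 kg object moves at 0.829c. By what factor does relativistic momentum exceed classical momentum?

p_rel = γmv, p_class = mv
Ratio = γ = 1/√(1 - 0.829²) = 1.788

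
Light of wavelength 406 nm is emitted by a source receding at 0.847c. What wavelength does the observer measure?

β = 0.847
Wavelength Doppler factor = √(1.847/0.153) = √(12.072) = 3.4745
λ_obs = 406 × 3.4745 = 1411 nm (redshift)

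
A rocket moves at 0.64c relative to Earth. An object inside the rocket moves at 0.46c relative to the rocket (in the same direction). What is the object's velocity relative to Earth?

u = (u' + v)/(1 + u'v/c²)
Numerator: 0.46 + 0.64 = 1.1
Denominator: 1 + 0.2944 = 1.2944
u = 1.1/1.2944 = 0.8498c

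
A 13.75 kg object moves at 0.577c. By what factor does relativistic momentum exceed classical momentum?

p_rel = γmv, p_class = mv
Ratio = γ = 1/√(1 - 0.577²) = 1.224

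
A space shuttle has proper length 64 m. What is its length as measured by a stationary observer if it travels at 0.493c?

Proper length L₀ = 64 m
γ = 1/√(1 - 0.493²) = 1.1494
L = L₀/γ = 64/1.1494 = 55.68 m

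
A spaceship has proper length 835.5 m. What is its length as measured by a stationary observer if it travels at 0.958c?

Proper length L₀ = 835.5 m
γ = 1/√(1 - 0.958²) = 3.487
L = L₀/γ = 835.5/3.487 = 239.6 m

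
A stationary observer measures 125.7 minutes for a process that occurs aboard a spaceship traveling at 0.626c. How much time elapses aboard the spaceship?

Dilated time Δt = 125.7 minutes
γ = 1/√(1 - 0.626²) = 1.28234
Δt₀ = Δt/γ = 125.7/1.28234 = 98.02 minutes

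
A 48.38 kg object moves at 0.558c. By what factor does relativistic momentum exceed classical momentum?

p_rel = γmv, p_class = mv
Ratio = γ = 1/√(1 - 0.558²) = 1.205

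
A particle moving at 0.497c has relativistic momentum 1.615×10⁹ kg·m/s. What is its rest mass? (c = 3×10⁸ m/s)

γ = 1/√(1 - 0.497²) = 1.1524
v = 0.497 × 3×10⁸ = 1.491×10⁸ m/s
m = p/(γv) = 1.615×10⁹/(1.1524 × 1.491×10⁸) = 9.399 kg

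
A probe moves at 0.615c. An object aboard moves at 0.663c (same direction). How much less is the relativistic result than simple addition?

Classical: u' + v = 0.663 + 0.615 = 1.278c
Relativistic: u = (0.663 + 0.615)/(1 + 0.407745) = 1.278/1.407745 = 0.9078c
Difference: 1.278 - 0.9078 = 0.3702c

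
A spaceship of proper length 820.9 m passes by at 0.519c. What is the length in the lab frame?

Proper length L₀ = 820.9 m
γ = 1/√(1 - 0.519²) = 1.1699
L = L₀/γ = 820.9/1.1699 = 701.7 m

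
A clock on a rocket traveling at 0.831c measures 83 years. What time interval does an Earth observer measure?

Proper time Δt₀ = 83 years
γ = 1/√(1 - 0.831²) = 1.798
Δt = γΔt₀ = 1.798 × 83 = 149.2 years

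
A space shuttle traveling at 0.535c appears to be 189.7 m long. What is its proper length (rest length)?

Contracted length L = 189.7 m
γ = 1/√(1 - 0.535²) = 1.1836
L₀ = γL = 1.1836 × 189.7 = 224.5 m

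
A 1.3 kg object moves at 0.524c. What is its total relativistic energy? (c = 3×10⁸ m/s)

γ = 1/√(1 - 0.524²) = 1.174
mc² = 1.3 × (3×10⁸)² = 1.170×10¹⁷ J
E = γmc² = 1.174 × 1.170×10¹⁷ = 1.374×10¹⁷ J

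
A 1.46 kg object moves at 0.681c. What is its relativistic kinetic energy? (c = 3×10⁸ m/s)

γ = 1/√(1 - 0.681²) = 1.3656
γ - 1 = 0.3656
KE = (γ-1)mc² = 0.3656 × 1.46 × (3×10⁸)² = 4.804×10¹⁶ J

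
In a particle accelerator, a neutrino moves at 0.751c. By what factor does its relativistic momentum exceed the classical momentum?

p_rel = γmv, p_class = mv
Ratio = γ = 1/√(1 - 0.751²)
= 1/√(0.435999) = 1.514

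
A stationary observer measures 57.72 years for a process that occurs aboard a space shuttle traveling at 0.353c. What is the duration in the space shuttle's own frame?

Dilated time Δt = 57.72 years
γ = 1/√(1 - 0.353²) = 1.0688
Δt₀ = Δt/γ = 57.72/1.0688 = 54.00 years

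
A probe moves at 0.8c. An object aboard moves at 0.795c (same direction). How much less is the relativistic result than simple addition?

Classical: u' + v = 0.795 + 0.8 = 1.595c
Relativistic: u = (0.795 + 0.8)/(1 + 0.636) = 1.595/1.636 = 0.9749c
Difference: 1.595 - 0.9749 = 0.6201c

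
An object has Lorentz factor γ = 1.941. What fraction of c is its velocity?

From γ = 1/√(1 - v²/c²):
1/γ² = 1/1.941² = 0.2654
v²/c² = 1 - 0.2654 = 0.7346
v/c = √(0.7346) = 0.8571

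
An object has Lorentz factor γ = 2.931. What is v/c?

From γ = 1/√(1 - v²/c²):
1/γ² = 1/2.931² = 0.1164
v²/c² = 1 - 0.1164 = 0.8836
v/c = √(0.8836) = 0.9400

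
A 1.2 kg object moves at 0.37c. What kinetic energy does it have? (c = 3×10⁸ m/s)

γ = 1/√(1 - 0.37²) = 1.07639
γ - 1 = 0.07639
KE = (γ-1)mc² = 0.07639 × 1.2 × (3×10⁸)² = 8.250×10¹⁵ J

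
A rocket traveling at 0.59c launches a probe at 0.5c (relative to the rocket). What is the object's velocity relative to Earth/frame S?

u = (u' + v)/(1 + u'v/c²)
Numerator: 0.5 + 0.59 = 1.09
Denominator: 1 + 0.295 = 1.295
u = 1.09/1.295 = 0.8417c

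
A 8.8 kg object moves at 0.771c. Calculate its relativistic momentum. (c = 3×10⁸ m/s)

γ = 1/√(1 - 0.771²) = 1.570
v = 0.771 × 3×10⁸ = 2.313×10⁸ m/s
p = γmv = 1.570 × 8.8 × 2.313×10⁸ = 3.196×10⁹ kg·m/s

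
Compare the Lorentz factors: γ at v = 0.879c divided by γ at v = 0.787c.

γ₁ = 1/√(1 - 0.879²) = 2.097
γ₂ = 1/√(1 - 0.787²) = 1.621
γ₁/γ₂ = 2.097/1.621 = 1.294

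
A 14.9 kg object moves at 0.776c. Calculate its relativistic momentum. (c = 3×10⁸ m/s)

γ = 1/√(1 - 0.776²) = 1.5855
v = 0.776 × 3×10⁸ = 2.328×10⁸ m/s
p = γmv = 1.5855 × 14.9 × 2.328×10⁸ = 5.500×10⁹ kg·m/s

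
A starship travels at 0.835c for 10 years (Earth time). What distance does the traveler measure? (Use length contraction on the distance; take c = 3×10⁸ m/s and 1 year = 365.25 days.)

Earth distance: d = v × t = 0.835c × 10 yr = 7.9052×10¹⁶ m
γ = 1.8174
d' = d/γ = 7.9052×10¹⁶/1.8174 = 4.350×10¹⁶ m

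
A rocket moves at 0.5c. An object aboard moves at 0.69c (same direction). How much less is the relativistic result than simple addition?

Classical: u' + v = 0.69 + 0.5 = 1.19c
Relativistic: u = (0.69 + 0.5)/(1 + 0.345) = 1.19/1.345 = 0.8848c
Difference: 1.19 - 0.8848 = 0.3052c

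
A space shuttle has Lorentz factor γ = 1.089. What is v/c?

From γ = 1/√(1 - v²/c²):
1/γ² = 1/1.089² = 0.84323
v²/c² = 1 - 0.84323 = 0.15677
v/c = √(0.15677) = 0.3959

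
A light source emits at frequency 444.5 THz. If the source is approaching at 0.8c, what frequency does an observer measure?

β = v/c = 0.8
(1+β)/(1-β) = 1.8/0.2 = 9.000
Doppler factor = √(9.000) = 3.000
f_obs = 444.5 × 3.000 = 1334 THz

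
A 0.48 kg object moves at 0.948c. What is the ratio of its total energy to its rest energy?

E = γmc², E₀ = mc²
E/E₀ = γ = 1/√(1 - 0.948²) = 3.142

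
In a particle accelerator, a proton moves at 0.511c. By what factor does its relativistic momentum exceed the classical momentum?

p_rel = γmv, p_class = mv
Ratio = γ = 1/√(1 - 0.511²)
= 1/√(0.738879) = 1.163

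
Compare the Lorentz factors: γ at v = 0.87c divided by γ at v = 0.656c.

γ₁ = 1/√(1 - 0.87²) = 2.028
γ₂ = 1/√(1 - 0.656²) = 1.325
γ₁/γ₂ = 2.028/1.325 = 1.531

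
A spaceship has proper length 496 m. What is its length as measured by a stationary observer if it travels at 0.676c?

Proper length L₀ = 496 m
γ = 1/√(1 - 0.676²) = 1.357
L = L₀/γ = 496/1.357 = 365.5 m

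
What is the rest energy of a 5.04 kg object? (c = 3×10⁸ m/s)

c² = (3×10⁸)² = 9.000×10¹⁶ m²/s²
E₀ = mc² = 5.04 × 9.000×10¹⁶ = 4.536×10¹⁷ J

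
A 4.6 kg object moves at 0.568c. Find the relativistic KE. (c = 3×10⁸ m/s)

γ = 1/√(1 - 0.568²) = 1.21502
γ - 1 = 0.21502
KE = (γ-1)mc² = 0.21502 × 4.6 × (3×10⁸)² = 8.902×10¹⁶ J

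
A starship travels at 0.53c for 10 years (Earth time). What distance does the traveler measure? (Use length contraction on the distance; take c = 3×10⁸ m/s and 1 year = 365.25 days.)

Earth distance: d = v × t = 0.53c × 10 yr = 5.0177×10¹⁶ m
γ = 1.1792
d' = d/γ = 5.0177×10¹⁶/1.1792 = 4.255×10¹⁶ m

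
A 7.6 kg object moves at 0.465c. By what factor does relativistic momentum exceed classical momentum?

p_rel = γmv, p_class = mv
Ratio = γ = 1/√(1 - 0.465²) = 1.130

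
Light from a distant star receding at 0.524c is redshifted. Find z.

β = 0.524
(1+β)/(1-β) = 1.524/0.476 = 3.2017
√(3.2017) = 1.7893
z = 1.7893 - 1 = 0.7893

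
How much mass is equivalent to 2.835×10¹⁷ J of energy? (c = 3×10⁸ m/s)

From E = mc², we get m = E/c²
c² = (3×10⁸)² = 9×10¹⁶ m²/s²
m = 2.835×10¹⁷ / 9×10¹⁶ = 3.150 kg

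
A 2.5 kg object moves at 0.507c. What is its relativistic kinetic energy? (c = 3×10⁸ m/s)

γ = 1/√(1 - 0.507²) = 1.16017
γ - 1 = 0.16017
KE = (γ-1)mc² = 0.16017 × 2.5 × (3×10⁸)² = 3.604×10¹⁶ J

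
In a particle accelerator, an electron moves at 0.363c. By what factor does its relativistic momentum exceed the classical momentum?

p_rel = γmv, p_class = mv
Ratio = γ = 1/√(1 - 0.363²)
= 1/√(0.868231) = 1.073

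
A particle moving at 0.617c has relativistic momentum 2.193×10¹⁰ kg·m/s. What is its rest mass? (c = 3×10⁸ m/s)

γ = 1/√(1 - 0.617²) = 1.2707
v = 0.617 × 3×10⁸ = 1.851×10⁸ m/s
m = p/(γv) = 2.193×10¹⁰/(1.2707 × 1.851×10⁸) = 93.24 kg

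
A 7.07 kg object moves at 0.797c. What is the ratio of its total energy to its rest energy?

E = γmc², E₀ = mc²
E/E₀ = γ = 1/√(1 - 0.797²) = 1.656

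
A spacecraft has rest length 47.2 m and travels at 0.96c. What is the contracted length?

Proper length L₀ = 47.2 m
γ = 1/√(1 - 0.96²) = 3.571
L = L₀/γ = 47.2/3.571 = 13.22 m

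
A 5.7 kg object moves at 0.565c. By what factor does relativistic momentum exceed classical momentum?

p_rel = γmv, p_class = mv
Ratio = γ = 1/√(1 - 0.565²) = 1.212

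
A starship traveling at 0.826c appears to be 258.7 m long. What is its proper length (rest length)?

Contracted length L = 258.7 m
γ = 1/√(1 - 0.826²) = 1.7741
L₀ = γL = 1.7741 × 258.7 = 459.0 m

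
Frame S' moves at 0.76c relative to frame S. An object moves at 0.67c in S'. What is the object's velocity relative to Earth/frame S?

u = (u' + v)/(1 + u'v/c²)
Numerator: 0.67 + 0.76 = 1.43
Denominator: 1 + 0.5092 = 1.5092
u = 1.43/1.5092 = 0.9475c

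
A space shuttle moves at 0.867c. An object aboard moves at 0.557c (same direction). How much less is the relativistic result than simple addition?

Classical: u' + v = 0.557 + 0.867 = 1.424c
Relativistic: u = (0.557 + 0.867)/(1 + 0.482919) = 1.424/1.482919 = 0.9603c
Difference: 1.424 - 0.9603 = 0.4637c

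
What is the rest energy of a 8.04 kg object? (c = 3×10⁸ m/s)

c² = (3×10⁸)² = 9.000×10¹⁶ m²/s²
E₀ = mc² = 8.04 × 9.000×10¹⁶ = 7.236×10¹⁷ J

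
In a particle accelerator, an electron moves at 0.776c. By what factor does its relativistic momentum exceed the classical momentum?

p_rel = γmv, p_class = mv
Ratio = γ = 1/√(1 - 0.776²)
= 1/√(0.397824) = 1.585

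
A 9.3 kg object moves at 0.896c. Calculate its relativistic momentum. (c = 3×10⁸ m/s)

γ = 1/√(1 - 0.896²) = 2.252
v = 0.896 × 3×10⁸ = 2.688×10⁸ m/s
p = γmv = 2.252 × 9.3 × 2.688×10⁸ = 5.630×10⁹ kg·m/s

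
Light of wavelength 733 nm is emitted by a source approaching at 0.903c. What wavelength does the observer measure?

β = 0.903
Wavelength Doppler factor = √(0.097/1.903) = √(0.05097) = 0.2258
λ_obs = 733 × 0.2258 = 165.5 nm (blueshift)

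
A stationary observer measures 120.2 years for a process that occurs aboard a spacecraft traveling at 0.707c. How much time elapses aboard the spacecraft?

Dilated time Δt = 120.2 years
γ = 1/√(1 - 0.707²) = 1.414
Δt₀ = Δt/γ = 120.2/1.414 = 85.01 years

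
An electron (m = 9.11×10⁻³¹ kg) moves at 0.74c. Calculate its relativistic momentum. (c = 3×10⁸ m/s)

γ = 1/√(1 - 0.74²) = 1.487
v = 0.74 × 3×10⁸ = 2.220×10⁸ m/s
p = γmv = 1.487 × 9.11×10⁻³¹ × 2.220×10⁸ = 3.007×10⁻²² kg·m/s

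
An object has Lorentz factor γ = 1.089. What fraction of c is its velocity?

From γ = 1/√(1 - v²/c²):
1/γ² = 1/1.089² = 0.84323
v²/c² = 1 - 0.84323 = 0.15677
v/c = √(0.15677) = 0.3959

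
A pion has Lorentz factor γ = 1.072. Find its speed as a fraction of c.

From γ = 1/√(1 - v²/c²):
1/γ² = 1/1.072² = 0.8702
v²/c² = 1 - 0.8702 = 0.1298
v/c = √(0.1298) = 0.3603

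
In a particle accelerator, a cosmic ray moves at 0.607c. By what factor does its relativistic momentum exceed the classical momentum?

p_rel = γmv, p_class = mv
Ratio = γ = 1/√(1 - 0.607²)
= 1/√(0.631551) = 1.258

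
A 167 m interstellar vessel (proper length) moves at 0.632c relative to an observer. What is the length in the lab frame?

Proper length L₀ = 167 m
γ = 1/√(1 - 0.632²) = 1.2904
L = L₀/γ = 167/1.2904 = 129.4 m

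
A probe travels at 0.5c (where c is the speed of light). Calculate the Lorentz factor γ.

v/c = 0.5, so (v/c)² = 0.25
1 - (v/c)² = 0.75
γ = 1/√(0.75) = 1.155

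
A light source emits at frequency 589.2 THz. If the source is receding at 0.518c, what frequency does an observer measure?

β = v/c = 0.518
(1-β)/(1+β) = 0.482/1.518 = 0.3175
Doppler factor = √(0.3175) = 0.5635
f_obs = 589.2 × 0.5635 = 332.0 THz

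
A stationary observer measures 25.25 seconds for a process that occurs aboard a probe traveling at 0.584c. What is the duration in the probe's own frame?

Dilated time Δt = 25.25 seconds
γ = 1/√(1 - 0.584²) = 1.232
Δt₀ = Δt/γ = 25.25/1.232 = 20.50 seconds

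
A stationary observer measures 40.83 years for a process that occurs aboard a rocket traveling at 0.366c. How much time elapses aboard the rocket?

Dilated time Δt = 40.83 years
γ = 1/√(1 - 0.366²) = 1.0746
Δt₀ = Δt/γ = 40.83/1.0746 = 38.00 years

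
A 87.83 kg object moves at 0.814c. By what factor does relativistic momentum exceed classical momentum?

p_rel = γmv, p_class = mv
Ratio = γ = 1/√(1 - 0.814²) = 1.722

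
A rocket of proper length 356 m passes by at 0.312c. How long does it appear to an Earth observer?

Proper length L₀ = 356 m
γ = 1/√(1 - 0.312²) = 1.0525
L = L₀/γ = 356/1.0525 = 338.2 m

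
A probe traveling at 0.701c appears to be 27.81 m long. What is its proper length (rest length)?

Contracted length L = 27.81 m
γ = 1/√(1 - 0.701²) = 1.4022
L₀ = γL = 1.4022 × 27.81 = 39.00 m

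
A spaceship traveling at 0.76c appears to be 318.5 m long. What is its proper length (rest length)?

Contracted length L = 318.5 m
γ = 1/√(1 - 0.76²) = 1.53864
L₀ = γL = 1.53864 × 318.5 = 490.1 m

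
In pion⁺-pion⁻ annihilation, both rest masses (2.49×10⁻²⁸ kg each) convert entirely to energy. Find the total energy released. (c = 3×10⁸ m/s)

Both particles have the same rest mass, so total mass = 2m
E = 2m·c² = 2 × 2.49×10⁻²⁸ × (3×10⁸)²
= 2 × 2.49×10⁻²⁸ × 9×10¹⁶
= 4.482×10⁻¹¹ J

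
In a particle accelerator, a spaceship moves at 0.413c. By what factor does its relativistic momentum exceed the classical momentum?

p_rel = γmv, p_class = mv
Ratio = γ = 1/√(1 - 0.413²)
= 1/√(0.829431) = 1.098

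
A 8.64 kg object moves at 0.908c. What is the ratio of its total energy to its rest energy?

E = γmc², E₀ = mc²
E/E₀ = γ = 1/√(1 - 0.908²) = 2.387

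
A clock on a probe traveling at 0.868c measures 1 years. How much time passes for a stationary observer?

Proper time Δt₀ = 1 years
γ = 1/√(1 - 0.868²) = 2.014
Δt = γΔt₀ = 2.014 × 1 = 2.014 years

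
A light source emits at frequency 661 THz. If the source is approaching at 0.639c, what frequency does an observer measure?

β = v/c = 0.639
(1+β)/(1-β) = 1.639/0.361 = 4.5402
Doppler factor = √(4.5402) = 2.1308
f_obs = 661 × 2.1308 = 1408 THz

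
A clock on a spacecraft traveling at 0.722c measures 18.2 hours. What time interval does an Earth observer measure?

Proper time Δt₀ = 18.2 hours
γ = 1/√(1 - 0.722²) = 1.445
Δt = γΔt₀ = 1.445 × 18.2 = 26.30 hours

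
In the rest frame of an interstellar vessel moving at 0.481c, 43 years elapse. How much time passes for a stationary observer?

Proper time Δt₀ = 43 years
γ = 1/√(1 - 0.481²) = 1.1406
Δt = γΔt₀ = 1.1406 × 43 = 49.05 years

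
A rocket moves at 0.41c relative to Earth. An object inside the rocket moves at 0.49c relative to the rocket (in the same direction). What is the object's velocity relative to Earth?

u = (u' + v)/(1 + u'v/c²)
Numerator: 0.49 + 0.41 = 0.9
Denominator: 1 + 0.2009 = 1.2009
u = 0.9/1.2009 = 0.7494c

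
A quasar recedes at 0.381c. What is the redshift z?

β = 0.381
(1+β)/(1-β) = 1.381/0.619 = 2.231
√(2.231) = 1.4937
z = 1.4937 - 1 = 0.4937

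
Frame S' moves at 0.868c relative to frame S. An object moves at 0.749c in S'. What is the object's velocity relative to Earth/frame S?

u = (u' + v)/(1 + u'v/c²)
Numerator: 0.749 + 0.868 = 1.617
Denominator: 1 + 0.650132 = 1.650132
u = 1.617/1.650132 = 0.9799c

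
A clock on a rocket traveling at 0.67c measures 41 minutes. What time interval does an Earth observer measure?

Proper time Δt₀ = 41 minutes
γ = 1/√(1 - 0.67²) = 1.347
Δt = γΔt₀ = 1.347 × 41 = 55.23 minutes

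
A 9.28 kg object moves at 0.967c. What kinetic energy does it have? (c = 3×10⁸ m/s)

γ = 1/√(1 - 0.967²) = 3.925
γ - 1 = 2.925
KE = (γ-1)mc² = 2.925 × 9.28 × (3×10⁸)² = 2.443×10¹⁸ J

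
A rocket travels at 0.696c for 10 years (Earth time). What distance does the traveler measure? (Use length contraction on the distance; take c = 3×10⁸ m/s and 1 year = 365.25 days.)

Earth distance: d = v × t = 0.696c × 10 yr = 6.5892×10¹⁶ m
γ = 1.3927
d' = d/γ = 6.5892×10¹⁶/1.3927 = 4.731×10¹⁶ m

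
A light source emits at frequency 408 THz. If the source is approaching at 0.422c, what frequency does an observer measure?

β = v/c = 0.422
(1+β)/(1-β) = 1.422/0.578 = 2.4602
Doppler factor = √(2.4602) = 1.5685
f_obs = 408 × 1.5685 = 639.9 THz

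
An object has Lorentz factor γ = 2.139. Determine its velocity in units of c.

From γ = 1/√(1 - v²/c²):
1/γ² = 1/2.139² = 0.2186
v²/c² = 1 - 0.2186 = 0.7814
v/c = √(0.7814) = 0.8840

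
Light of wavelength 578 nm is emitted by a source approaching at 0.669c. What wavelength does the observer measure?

β = 0.669
Wavelength Doppler factor = √(0.331/1.669) = √(0.1983) = 0.4453
λ_obs = 578 × 0.4453 = 257.4 nm (blueshift)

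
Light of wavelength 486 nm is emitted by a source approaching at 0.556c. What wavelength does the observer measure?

β = 0.556
Wavelength Doppler factor = √(0.444/1.556) = √(0.28535) = 0.5342
λ_obs = 486 × 0.5342 = 259.6 nm (blueshift)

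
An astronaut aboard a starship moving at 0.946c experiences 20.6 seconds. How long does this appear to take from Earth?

Proper time Δt₀ = 20.6 seconds
γ = 1/√(1 - 0.946²) = 3.085
Δt = γΔt₀ = 3.085 × 20.6 = 63.55 seconds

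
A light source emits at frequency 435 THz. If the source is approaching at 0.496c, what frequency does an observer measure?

β = v/c = 0.496
(1+β)/(1-β) = 1.496/0.504 = 2.96825
Doppler factor = √(2.96825) = 1.72286
f_obs = 435 × 1.72286 = 749.4 THz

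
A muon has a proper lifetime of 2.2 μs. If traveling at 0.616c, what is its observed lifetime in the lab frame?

Proper lifetime τ₀ = 2.2 μs
γ = 1/√(1 - 0.616²) = 1.2694
τ = γτ₀ = 1.2694 × 2.2 μs = 2.793 μs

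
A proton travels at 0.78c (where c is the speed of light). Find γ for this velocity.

v/c = 0.78, so (v/c)² = 0.6084
1 - (v/c)² = 0.3916
γ = 1/√(0.3916) = 1.598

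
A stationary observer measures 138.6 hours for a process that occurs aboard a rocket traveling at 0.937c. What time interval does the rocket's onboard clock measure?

Dilated time Δt = 138.6 hours
γ = 1/√(1 - 0.937²) = 2.8626
Δt₀ = Δt/γ = 138.6/2.8626 = 48.42 hours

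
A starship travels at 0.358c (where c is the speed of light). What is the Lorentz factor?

v/c = 0.358, so (v/c)² = 0.128164
1 - (v/c)² = 0.871836
γ = 1/√(0.871836) = 1.071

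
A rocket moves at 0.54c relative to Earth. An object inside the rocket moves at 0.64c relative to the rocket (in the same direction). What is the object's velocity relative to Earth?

u = (u' + v)/(1 + u'v/c²)
Numerator: 0.64 + 0.54 = 1.18
Denominator: 1 + 0.3456 = 1.3456
u = 1.18/1.3456 = 0.8769c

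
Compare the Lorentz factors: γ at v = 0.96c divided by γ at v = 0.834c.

γ₁ = 1/√(1 - 0.96²) = 3.571
γ₂ = 1/√(1 - 0.834²) = 1.812
γ₁/γ₂ = 3.571/1.812 = 1.971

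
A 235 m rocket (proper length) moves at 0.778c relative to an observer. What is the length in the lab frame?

Proper length L₀ = 235 m
γ = 1/√(1 - 0.778²) = 1.592
L = L₀/γ = 235/1.592 = 147.6 m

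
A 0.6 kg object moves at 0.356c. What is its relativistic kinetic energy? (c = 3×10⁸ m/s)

γ = 1/√(1 - 0.356²) = 1.07011
γ - 1 = 0.07011
KE = (γ-1)mc² = 0.07011 × 0.6 × (3×10⁸)² = 3.786×10¹⁵ J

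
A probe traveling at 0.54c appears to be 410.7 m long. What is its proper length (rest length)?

Contracted length L = 410.7 m
γ = 1/√(1 - 0.54²) = 1.1881
L₀ = γL = 1.1881 × 410.7 = 488.0 m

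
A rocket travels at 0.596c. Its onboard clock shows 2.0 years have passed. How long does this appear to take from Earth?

Proper time Δt₀ = 2.0 years
γ = 1/√(1 - 0.596²) = 1.2454
Δt = γΔt₀ = 1.2454 × 2.0 = 2.491 years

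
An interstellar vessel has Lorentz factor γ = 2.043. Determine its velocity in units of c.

From γ = 1/√(1 - v²/c²):
1/γ² = 1/2.043² = 0.2396
v²/c² = 1 - 0.2396 = 0.7604
v/c = √(0.7604) = 0.8720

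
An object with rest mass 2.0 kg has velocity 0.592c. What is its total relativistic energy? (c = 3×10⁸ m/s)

γ = 1/√(1 - 0.592²) = 1.2408
mc² = 2.0 × (3×10⁸)² = 1.800×10¹⁷ J
E = γmc² = 1.2408 × 1.800×10¹⁷ = 2.233×10¹⁷ J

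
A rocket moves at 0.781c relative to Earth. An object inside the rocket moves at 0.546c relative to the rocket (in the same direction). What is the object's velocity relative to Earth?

u = (u' + v)/(1 + u'v/c²)
Numerator: 0.546 + 0.781 = 1.327
Denominator: 1 + 0.426426 = 1.426426
u = 1.327/1.426426 = 0.9303c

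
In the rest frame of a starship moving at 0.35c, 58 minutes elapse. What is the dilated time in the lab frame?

Proper time Δt₀ = 58 minutes
γ = 1/√(1 - 0.35²) = 1.0675
Δt = γΔt₀ = 1.0675 × 58 = 61.92 minutes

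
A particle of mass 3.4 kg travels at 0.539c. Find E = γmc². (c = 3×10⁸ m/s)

γ = 1/√(1 - 0.539²) = 1.1872
mc² = 3.4 × (3×10⁸)² = 3.060×10¹⁷ J
E = γmc² = 1.1872 × 3.060×10¹⁷ = 3.633×10¹⁷ J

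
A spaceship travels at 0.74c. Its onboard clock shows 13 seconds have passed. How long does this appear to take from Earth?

Proper time Δt₀ = 13 seconds
γ = 1/√(1 - 0.74²) = 1.487
Δt = γΔt₀ = 1.487 × 13 = 19.33 seconds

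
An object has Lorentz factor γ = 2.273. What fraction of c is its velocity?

From γ = 1/√(1 - v²/c²):
1/γ² = 1/2.273² = 0.1936
v²/c² = 1 - 0.1936 = 0.8064
v/c = √(0.8064) = 0.8980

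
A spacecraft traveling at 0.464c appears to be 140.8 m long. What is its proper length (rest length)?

Contracted length L = 140.8 m
γ = 1/√(1 - 0.464²) = 1.1289
L₀ = γL = 1.1289 × 140.8 = 158.9 m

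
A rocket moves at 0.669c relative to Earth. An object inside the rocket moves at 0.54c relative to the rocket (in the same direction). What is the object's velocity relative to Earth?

u = (u' + v)/(1 + u'v/c²)
Numerator: 0.54 + 0.669 = 1.209
Denominator: 1 + 0.36126 = 1.36126
u = 1.209/1.36126 = 0.8881c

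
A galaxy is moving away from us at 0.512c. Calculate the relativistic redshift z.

β = 0.512
(1+β)/(1-β) = 1.512/0.488 = 3.0984
√(3.0984) = 1.7602
z = 1.7602 - 1 = 0.7602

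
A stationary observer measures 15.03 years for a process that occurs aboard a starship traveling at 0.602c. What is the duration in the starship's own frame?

Dilated time Δt = 15.03 years
γ = 1/√(1 - 0.602²) = 1.252
Δt₀ = Δt/γ = 15.03/1.252 = 12.00 years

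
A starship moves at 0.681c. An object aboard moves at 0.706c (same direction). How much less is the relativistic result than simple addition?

Classical: u' + v = 0.706 + 0.681 = 1.387c
Relativistic: u = (0.706 + 0.681)/(1 + 0.480786) = 1.387/1.480786 = 0.9367c
Difference: 1.387 - 0.9367 = 0.4503c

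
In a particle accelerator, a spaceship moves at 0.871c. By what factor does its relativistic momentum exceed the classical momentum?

p_rel = γmv, p_class = mv
Ratio = γ = 1/√(1 - 0.871²)
= 1/√(0.241359) = 2.035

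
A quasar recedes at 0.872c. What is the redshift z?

β = 0.872
(1+β)/(1-β) = 1.872/0.128 = 14.625
√(14.625) = 3.824
z = 3.824 - 1 = 2.824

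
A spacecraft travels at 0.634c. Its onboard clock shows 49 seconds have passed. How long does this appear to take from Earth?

Proper time Δt₀ = 49 seconds
γ = 1/√(1 - 0.634²) = 1.293
Δt = γΔt₀ = 1.293 × 49 = 63.36 seconds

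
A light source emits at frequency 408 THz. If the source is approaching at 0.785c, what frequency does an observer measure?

β = v/c = 0.785
(1+β)/(1-β) = 1.785/0.215 = 8.3023
Doppler factor = √(8.3023) = 2.8814
f_obs = 408 × 2.8814 = 1176 THz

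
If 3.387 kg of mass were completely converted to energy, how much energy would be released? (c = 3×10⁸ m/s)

Using E = mc²:
c² = (3×10⁸)² = 9×10¹⁶ m²/s²
E = 3.387 × 9×10¹⁶ = 3.048×10¹⁷ J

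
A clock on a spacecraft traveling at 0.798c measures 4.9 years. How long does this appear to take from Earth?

Proper time Δt₀ = 4.9 years
γ = 1/√(1 - 0.798²) = 1.6593
Δt = γΔt₀ = 1.6593 × 4.9 = 8.131 years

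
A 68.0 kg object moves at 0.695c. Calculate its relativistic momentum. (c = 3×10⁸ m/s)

γ = 1/√(1 - 0.695²) = 1.391
v = 0.695 × 3×10⁸ = 2.085×10⁸ m/s
p = γmv = 1.391 × 68.0 × 2.085×10⁸ = 1.972×10¹⁰ kg·m/s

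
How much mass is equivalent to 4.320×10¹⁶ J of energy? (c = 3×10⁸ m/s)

From E = mc², we get m = E/c²
c² = (3×10⁸)² = 9×10¹⁶ m²/s²
m = 4.320×10¹⁶ / 9×10¹⁶ = 0.4800 kg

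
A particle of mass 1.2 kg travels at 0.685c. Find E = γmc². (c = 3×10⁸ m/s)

γ = 1/√(1 - 0.685²) = 1.3726
mc² = 1.2 × (3×10⁸)² = 1.080×10¹⁷ J
E = γmc² = 1.3726 × 1.080×10¹⁷ = 1.482×10¹⁷ J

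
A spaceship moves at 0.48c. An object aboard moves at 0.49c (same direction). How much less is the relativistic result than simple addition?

Classical: u' + v = 0.49 + 0.48 = 0.97c
Relativistic: u = (0.49 + 0.48)/(1 + 0.2352) = 0.97/1.2352 = 0.7853c
Difference: 0.97 - 0.7853 = 0.1847c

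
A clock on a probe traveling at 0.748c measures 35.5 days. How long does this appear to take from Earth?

Proper time Δt₀ = 35.5 days
γ = 1/√(1 - 0.748²) = 1.5067
Δt = γΔt₀ = 1.5067 × 35.5 = 53.49 days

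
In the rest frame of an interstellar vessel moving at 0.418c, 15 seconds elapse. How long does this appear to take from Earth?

Proper time Δt₀ = 15 seconds
γ = 1/√(1 - 0.418²) = 1.1008
Δt = γΔt₀ = 1.1008 × 15 = 16.51 seconds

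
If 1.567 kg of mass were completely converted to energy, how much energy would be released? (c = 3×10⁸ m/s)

Using E = mc²:
c² = (3×10⁸)² = 9×10¹⁶ m²/s²
E = 1.567 × 9×10¹⁶ = 1.410×10¹⁷ J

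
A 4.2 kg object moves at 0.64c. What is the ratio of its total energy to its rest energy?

E = γmc², E₀ = mc²
E/E₀ = γ = 1/√(1 - 0.64²) = 1.301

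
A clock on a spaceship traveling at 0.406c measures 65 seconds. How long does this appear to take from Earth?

Proper time Δt₀ = 65 seconds
γ = 1/√(1 - 0.406²) = 1.09424
Δt = γΔt₀ = 1.09424 × 65 = 71.13 seconds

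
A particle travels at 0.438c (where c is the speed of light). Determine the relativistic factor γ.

v/c = 0.438, so (v/c)² = 0.191844
1 - (v/c)² = 0.808156
γ = 1/√(0.808156) = 1.112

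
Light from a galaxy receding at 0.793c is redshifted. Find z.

β = 0.793
(1+β)/(1-β) = 1.793/0.207 = 8.662
√(8.662) = 2.943
z = 2.943 - 1 = 1.943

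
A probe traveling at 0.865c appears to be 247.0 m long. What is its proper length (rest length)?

Contracted length L = 247.0 m
γ = 1/√(1 - 0.865²) = 1.993
L₀ = γL = 1.993 × 247.0 = 492.3 m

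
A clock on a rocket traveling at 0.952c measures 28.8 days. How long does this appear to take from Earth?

Proper time Δt₀ = 28.8 days
γ = 1/√(1 - 0.952²) = 3.267
Δt = γΔt₀ = 3.267 × 28.8 = 94.09 days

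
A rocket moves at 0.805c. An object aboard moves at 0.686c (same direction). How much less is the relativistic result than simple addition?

Classical: u' + v = 0.686 + 0.805 = 1.491c
Relativistic: u = (0.686 + 0.805)/(1 + 0.55223) = 1.491/1.55223 = 0.9606c
Difference: 1.491 - 0.9606 = 0.5304c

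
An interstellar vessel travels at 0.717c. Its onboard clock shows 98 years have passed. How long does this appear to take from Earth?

Proper time Δt₀ = 98 years
γ = 1/√(1 - 0.717²) = 1.435
Δt = γΔt₀ = 1.435 × 98 = 140.6 years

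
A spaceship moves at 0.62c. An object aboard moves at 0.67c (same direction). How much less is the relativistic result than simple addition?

Classical: u' + v = 0.67 + 0.62 = 1.29c
Relativistic: u = (0.67 + 0.62)/(1 + 0.4154) = 1.29/1.4154 = 0.9114c
Difference: 1.29 - 0.9114 = 0.3786c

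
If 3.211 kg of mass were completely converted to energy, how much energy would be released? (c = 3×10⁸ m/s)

Using E = mc²:
c² = (3×10⁸)² = 9×10¹⁶ m²/s²
E = 3.211 × 9×10¹⁶ = 2.890×10¹⁷ J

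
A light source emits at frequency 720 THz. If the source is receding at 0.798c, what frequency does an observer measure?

β = v/c = 0.798
(1-β)/(1+β) = 0.202/1.798 = 0.11235
Doppler factor = √(0.11235) = 0.3352
f_obs = 720 × 0.3352 = 241.3 THz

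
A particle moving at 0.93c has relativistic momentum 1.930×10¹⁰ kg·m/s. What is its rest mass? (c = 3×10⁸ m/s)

γ = 1/√(1 - 0.93²) = 2.7206
v = 0.93 × 3×10⁸ = 2.790×10⁸ m/s
m = p/(γv) = 1.930×10¹⁰/(2.7206 × 2.790×10⁸) = 25.43 kg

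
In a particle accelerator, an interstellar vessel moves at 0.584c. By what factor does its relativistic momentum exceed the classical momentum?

p_rel = γmv, p_class = mv
Ratio = γ = 1/√(1 - 0.584²)
= 1/√(0.658944) = 1.232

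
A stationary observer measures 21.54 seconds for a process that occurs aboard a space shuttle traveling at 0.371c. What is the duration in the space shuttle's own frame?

Dilated time Δt = 21.54 seconds
γ = 1/√(1 - 0.371²) = 1.077
Δt₀ = Δt/γ = 21.54/1.077 = 20.00 seconds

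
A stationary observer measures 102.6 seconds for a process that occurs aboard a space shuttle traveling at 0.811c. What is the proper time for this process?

Dilated time Δt = 102.6 seconds
γ = 1/√(1 - 0.811²) = 1.70927
Δt₀ = Δt/γ = 102.6/1.70927 = 60.03 seconds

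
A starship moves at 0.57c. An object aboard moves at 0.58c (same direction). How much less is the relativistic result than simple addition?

Classical: u' + v = 0.58 + 0.57 = 1.15c
Relativistic: u = (0.58 + 0.57)/(1 + 0.3306) = 1.15/1.3306 = 0.8643c
Difference: 1.15 - 0.8643 = 0.2857c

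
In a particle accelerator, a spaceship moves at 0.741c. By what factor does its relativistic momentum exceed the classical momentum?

p_rel = γmv, p_class = mv
Ratio = γ = 1/√(1 - 0.741²)
= 1/√(0.450919) = 1.489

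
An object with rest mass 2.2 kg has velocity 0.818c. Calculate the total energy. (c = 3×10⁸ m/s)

γ = 1/√(1 - 0.818²) = 1.7385
mc² = 2.2 × (3×10⁸)² = 1.980×10¹⁷ J
E = γmc² = 1.7385 × 1.980×10¹⁷ = 3.442×10¹⁷ J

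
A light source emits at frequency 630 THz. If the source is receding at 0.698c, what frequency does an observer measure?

β = v/c = 0.698
(1-β)/(1+β) = 0.302/1.698 = 0.17786
Doppler factor = √(0.17786) = 0.4217
f_obs = 630 × 0.4217 = 265.7 THz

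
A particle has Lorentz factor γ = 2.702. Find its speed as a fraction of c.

From γ = 1/√(1 - v²/c²):
1/γ² = 1/2.702² = 0.1370
v²/c² = 1 - 0.1370 = 0.8630
v/c = √(0.8630) = 0.9290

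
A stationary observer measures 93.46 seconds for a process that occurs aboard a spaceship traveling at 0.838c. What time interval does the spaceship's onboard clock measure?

Dilated time Δt = 93.46 seconds
γ = 1/√(1 - 0.838²) = 1.8326
Δt₀ = Δt/γ = 93.46/1.8326 = 51.00 seconds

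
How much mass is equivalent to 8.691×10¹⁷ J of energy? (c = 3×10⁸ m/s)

From E = mc², we get m = E/c²
c² = (3×10⁸)² = 9×10¹⁶ m²/s²
m = 8.691×10¹⁷ / 9×10¹⁶ = 9.657 kg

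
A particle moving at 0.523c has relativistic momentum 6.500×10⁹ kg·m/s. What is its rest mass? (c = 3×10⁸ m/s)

γ = 1/√(1 - 0.523²) = 1.1733
v = 0.523 × 3×10⁸ = 1.569×10⁸ m/s
m = p/(γv) = 6.500×10⁹/(1.1733 × 1.569×10⁸) = 35.31 kg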